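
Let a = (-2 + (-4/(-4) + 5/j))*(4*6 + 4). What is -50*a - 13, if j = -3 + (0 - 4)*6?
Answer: 44449/27 ≈ 1646.3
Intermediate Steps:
j = -27 (j = -3 - 4*6 = -3 - 24 = -27)
a = -896/27 (a = (-2 + (-4/(-4) + 5/(-27)))*(4*6 + 4) = (-2 + (-4*(-¼) + 5*(-1/27)))*(24 + 4) = (-2 + (1 - 5/27))*28 = (-2 + 22/27)*28 = -32/27*28 = -896/27 ≈ -33.185)
-50*a - 13 = -50*(-896/27) - 13 = 44800/27 - 13 = 44449/27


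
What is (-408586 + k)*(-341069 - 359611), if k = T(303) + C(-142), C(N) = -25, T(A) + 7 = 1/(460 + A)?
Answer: 218454880462440/763 ≈ 2.8631e+11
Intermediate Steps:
T(A) = -7 + 1/(460 + A)
k = -24415/763 (k = (-3219 - 7*303)/(460 + 303) - 25 = (-3219 - 2121)/763 - 25 = (1/763)*(-5340) - 25 = -5340/763 - 25 = -24415/763 ≈ -31.999)
(-408586 + k)*(-341069 - 359611) = (-408586 - 24415/763)*(-341069 - 359611) = -311775533/763*(-700680) = 218454880462440/763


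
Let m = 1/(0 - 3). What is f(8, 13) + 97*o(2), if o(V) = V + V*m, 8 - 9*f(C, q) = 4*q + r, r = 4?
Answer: 124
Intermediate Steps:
f(C, q) = 4/9 - 4*q/9 (f(C, q) = 8/9 - (4*q + 4)/9 = 8/9 - (4 + 4*q)/9 = 8/9 + (-4/9 - 4*q/9) = 4/9 - 4*q/9)
m = -⅓ (m = 1/(-3) = -⅓ ≈ -0.33333)
o(V) = 2*V/3 (o(V) = V + V*(-⅓) = V - V/3 = 2*V/3)
f(8, 13) + 97*o(2) = (4/9 - 4/9*13) + 97*((⅔)*2) = (4/9 - 52/9) + 97*(4/3) = -16/3 + 388/3 = 124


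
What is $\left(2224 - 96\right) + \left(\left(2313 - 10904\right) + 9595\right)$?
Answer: $3132$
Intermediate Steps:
$\left(2224 - 96\right) + \left(\left(2313 - 10904\right) + 9595\right) = 2128 + \left(-8591 + 9595\right) = 2128 + 1004 = 3132$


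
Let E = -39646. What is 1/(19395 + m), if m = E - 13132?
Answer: -1/33383 ≈ -2.9955e-5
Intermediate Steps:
m = -52778 (m = -39646 - 13132 = -52778)
1/(19395 + m) = 1/(19395 - 52778) = 1/(-33383) = -1/33383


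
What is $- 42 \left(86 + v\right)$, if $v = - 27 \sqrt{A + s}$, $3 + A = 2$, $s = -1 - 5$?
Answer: $-3612 + 1134 i \sqrt{7} \approx -3612.0 + 3000.3 i$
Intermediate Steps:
$s = -6$
$A = -1$ ($A = -3 + 2 = -1$)
$v = - 27 i \sqrt{7}$ ($v = - 27 \sqrt{-1 - 6} = - 27 \sqrt{-7} = - 27 i \sqrt{7} \approx - 71.435 i$)
$- 42 \left(86 + v\right) = - 42 \left(86 - 27 i \sqrt{7}\right) = -3612 + 1134 i \sqrt{7}$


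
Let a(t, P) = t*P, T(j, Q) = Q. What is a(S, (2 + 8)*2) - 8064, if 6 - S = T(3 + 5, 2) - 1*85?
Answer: -6284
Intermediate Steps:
S = 89 (S = 6 - (2 - 1*85) = 6 - (2 - 85) = 6 - 1*(-83) = 6 + 83 = 89)
a(t, P) = P*t
a(S, (2 + 8)*2) - 8064 = ((2 + 8)*2)*89 - 8064 = (10*2)*89 - 8064 = 20*89 - 8064 = 1780 - 8064 = -6284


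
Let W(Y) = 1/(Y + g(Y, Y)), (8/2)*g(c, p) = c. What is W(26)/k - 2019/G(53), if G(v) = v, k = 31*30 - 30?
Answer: -59055697/1550250 ≈ -38.094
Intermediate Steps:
g(c, p) = c/4
k = 900 (k = 930 - 30 = 900)
W(Y) = 4/(5*Y) (W(Y) = 1/(Y + Y/4) = 1/(5*Y/4) = 4/(5*Y))
W(26)/k - 2019/G(53) = ((⅘)/26)/900 - 2019/53 = ((⅘)*(1/26))*(1/900) - 2019*1/53 = (2/65)*(1/900) - 2019/53 = 1/29250 - 2019/53 = -59055697/1550250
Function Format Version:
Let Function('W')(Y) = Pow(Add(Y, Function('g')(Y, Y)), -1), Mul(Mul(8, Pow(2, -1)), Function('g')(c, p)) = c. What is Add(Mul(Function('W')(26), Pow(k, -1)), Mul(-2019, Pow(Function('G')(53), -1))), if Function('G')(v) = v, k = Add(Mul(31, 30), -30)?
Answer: Rational(-59055697, 1550250) ≈ -38.094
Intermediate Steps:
Function('g')(c, p) = Mul(Rational(1, 4), c)
k = 900 (k = Add(930, -30) = 900)
Function('W')(Y) = Mul(Rational(4, 5), Pow(Y, -1)) (Function('W')(Y) = Pow(Add(Y, Mul(Rational(1, 4), Y)), -1) = Pow(Mul(Rational(5, 4), Y), -1) = Mul(Rational(4, 5), Pow(Y, -1)))
Add(Mul(Function('W')(26), Pow(k, -1)), Mul(-2019, Pow(Function('G')(53), -1))) = Add(Mul(Mul(Rational(4, 5), Pow(26, -1)), Pow(900, -1)), Mul(-2019, Pow(53, -1))) = Add(Mul(Mul(Rational(4, 5), Rational(1, 26)), Rational(1, 900)), Mul(-2019, Rational(1, 53))) = Add(Mul(Rational(2, 65), Rational(1, 900)), Rational(-2019, 53)) = Add(Rational(1, 29250), Rational(-2019, 53)) = Rational(-59055697, 1550250)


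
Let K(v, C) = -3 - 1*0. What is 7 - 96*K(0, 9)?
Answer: 295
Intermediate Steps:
K(v, C) = -3 (K(v, C) = -3 + 0 = -3)
7 - 96*K(0, 9) = 7 - 96*(-3) = 7 + 288 = 295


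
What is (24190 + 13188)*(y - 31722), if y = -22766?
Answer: -2036652464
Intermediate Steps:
(24190 + 13188)*(y - 31722) = (24190 + 13188)*(-22766 - 31722) = 37378*(-54488) = -2036652464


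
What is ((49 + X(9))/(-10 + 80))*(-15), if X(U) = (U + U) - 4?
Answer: -27/2 ≈ -13.500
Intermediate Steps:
X(U) = -4 + 2*U (X(U) = 2*U - 4 = -4 + 2*U)
((49 + X(9))/(-10 + 80))*(-15) = ((49 + (-4 + 2*9))/(-10 + 80))*(-15) = ((49 + (-4 + 18))/70)*(-15) = ((49 + 14)*(1/70))*(-15) = (63*(1/70))*(-15) = (9/10)*(-15) = -27/2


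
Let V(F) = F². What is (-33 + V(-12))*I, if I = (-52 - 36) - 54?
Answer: -15762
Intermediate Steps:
I = -142 (I = -88 - 54 = -142)
(-33 + V(-12))*I = (-33 + (-12)²)*(-142) = (-33 + 144)*(-142) = 111*(-142) = -15762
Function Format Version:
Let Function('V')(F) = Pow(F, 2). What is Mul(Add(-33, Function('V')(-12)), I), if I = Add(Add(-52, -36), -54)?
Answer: -15762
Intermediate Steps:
I = -142 (I = Add(-88, -54) = -142)
Mul(Add(-33, Function('V')(-12)), I) = Mul(Add(-33, Pow(-12, 2)), -142) = Mul(Add(-33, 144), -142) = Mul(111, -142) = -15762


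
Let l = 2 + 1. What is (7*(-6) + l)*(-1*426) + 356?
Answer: 16970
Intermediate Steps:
l = 3
(7*(-6) + l)*(-1*426) + 356 = (7*(-6) + 3)*(-1*426) + 356 = (-42 + 3)*(-426) + 356 = -39*(-426) + 356 = 16614 + 356 = 16970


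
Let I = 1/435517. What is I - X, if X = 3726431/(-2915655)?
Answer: 1622926965482/1269817318635 ≈ 1.2781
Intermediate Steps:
I = 1/435517 ≈ 2.2961e-6
X = -3726431/2915655 (X = 3726431*(-1/2915655) = -3726431/2915655 ≈ -1.2781)
I - X = 1/435517 - 1*(-3726431/2915655) = 1/435517 + 3726431/2915655 = 1622926965482/1269817318635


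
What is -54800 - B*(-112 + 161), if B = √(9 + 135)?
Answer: -55388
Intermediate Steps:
B = 12 (B = √144 = 12)
-54800 - B*(-112 + 161) = -54800 - 12*(-112 + 161) = -54800 - 12*49 = -54800 - 1*588 = -54800 - 588 = -55388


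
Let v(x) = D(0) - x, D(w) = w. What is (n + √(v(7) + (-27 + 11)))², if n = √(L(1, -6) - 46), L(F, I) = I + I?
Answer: -81 - 2*√1334 ≈ -154.05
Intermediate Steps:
L(F, I) = 2*I
v(x) = -x (v(x) = 0 - x = -x)
n = I*√58 (n = √(2*(-6) - 46) = √(-12 - 46) = √(-58) = I*√58 ≈ 7.6158*I)
(n + √(v(7) + (-27 + 11)))² = (I*√58 + √(-1*7 + (-27 + 11)))² = (I*√58 + √(-7 - 16))² = (I*√58 + √(-23))² = (I*√58 + I*√23)² = (I*√23 + I*√58)²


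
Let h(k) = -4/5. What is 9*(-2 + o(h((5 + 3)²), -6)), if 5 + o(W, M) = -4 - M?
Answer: -45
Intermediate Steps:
h(k) = -⅘ (h(k) = -4*⅕ = -⅘)
o(W, M) = -9 - M (o(W, M) = -5 + (-4 - M) = -9 - M)
9*(-2 + o(h((5 + 3)²), -6)) = 9*(-2 + (-9 - 1*(-6))) = 9*(-2 + (-9 + 6)) = 9*(-2 - 3) = 9*(-5) = -45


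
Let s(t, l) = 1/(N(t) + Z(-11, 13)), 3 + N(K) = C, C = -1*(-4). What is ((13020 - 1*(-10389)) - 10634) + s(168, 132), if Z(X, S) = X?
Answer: 127749/10 ≈ 12775.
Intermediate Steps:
C = 4
N(K) = 1 (N(K) = -3 + 4 = 1)
s(t, l) = -1/10 (s(t, l) = 1/(1 - 11) = 1/(-10) = -1/10)
((13020 - 1*(-10389)) - 10634) + s(168, 132) = ((13020 - 1*(-10389)) - 10634) - 1/10 = ((13020 + 10389) - 10634) - 1/10 = (23409 - 10634) - 1/10 = 12775 - 1/10 = 127749/10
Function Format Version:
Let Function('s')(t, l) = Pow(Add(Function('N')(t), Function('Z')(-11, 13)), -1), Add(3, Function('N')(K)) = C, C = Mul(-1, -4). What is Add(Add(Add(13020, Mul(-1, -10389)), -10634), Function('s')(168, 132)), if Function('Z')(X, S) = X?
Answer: Rational(127749, 10) ≈ 12775.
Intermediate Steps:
C = 4
Function('N')(K) = 1 (Function('N')(K) = Add(-3, 4) = 1)
Function('s')(t, l) = Rational(-1, 10) (Function('s')(t, l) = Pow(Add(1, -11), -1) = Pow(-10, -1) = Rational(-1, 10))
Add(Add(Add(13020, Mul(-1, -10389)), -10634), Function('s')(168, 132)) = Add(Add(Add(13020, Mul(-1, -10389)), -10634), Rational(-1, 10)) = Add(Add(Add(13020, 10389), -10634), Rational(-1, 10)) = Add(Add(23409, -10634), Rational(-1, 10)) = Add(12775, Rational(-1, 10)) = Rational(127749, 10)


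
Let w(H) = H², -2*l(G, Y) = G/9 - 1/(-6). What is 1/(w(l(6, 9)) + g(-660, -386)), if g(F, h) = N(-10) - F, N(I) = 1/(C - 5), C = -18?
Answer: 3312/2186351 ≈ 0.0015149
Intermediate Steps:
N(I) = -1/23 (N(I) = 1/(-18 - 5) = 1/(-23) = -1/23)
g(F, h) = -1/23 - F
l(G, Y) = -1/12 - G/18 (l(G, Y) = -(G/9 - 1/(-6))/2 = -(G*(⅑) - 1*(-⅙))/2 = -(G/9 + ⅙)/2 = -(⅙ + G/9)/2 = -1/12 - G/18)
1/(w(l(6, 9)) + g(-660, -386)) = 1/((-1/12 - 1/18*6)² + (-1/23 - 1*(-660))) = 1/((-1/12 - ⅓)² + (-1/23 + 660)) = 1/((-5/12)² + 15179/23) = 1/(25/144 + 15179/23) = 1/(2186351/3312) = 3312/2186351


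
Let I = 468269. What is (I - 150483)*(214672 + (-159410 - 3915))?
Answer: 16317357742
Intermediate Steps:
(I - 150483)*(214672 + (-159410 - 3915)) = (468269 - 150483)*(214672 + (-159410 - 3915)) = 317786*(214672 - 163325) = 317786*51347 = 16317357742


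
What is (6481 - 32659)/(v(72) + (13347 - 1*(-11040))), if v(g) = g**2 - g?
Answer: -8726/9833 ≈ -0.88742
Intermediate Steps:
(6481 - 32659)/(v(72) + (13347 - 1*(-11040))) = (6481 - 32659)/(72*(-1 + 72) + (13347 - 1*(-11040))) = -26178/(72*71 + (13347 + 11040)) = -26178/(5112 + 24387) = -26178/29499 = -26178*1/29499 = -8726/9833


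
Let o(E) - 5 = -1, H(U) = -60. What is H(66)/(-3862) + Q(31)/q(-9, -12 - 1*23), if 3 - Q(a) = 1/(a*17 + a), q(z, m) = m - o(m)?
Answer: -2577703/42022422 ≈ -0.061341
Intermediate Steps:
o(E) = 4 (o(E) = 5 - 1 = 4)
q(z, m) = -4 + m (q(z, m) = m - 1*4 = m - 4 = -4 + m)
Q(a) = 3 - 1/(18*a) (Q(a) = 3 - 1/(a*17 + a) = 3 - 1/(17*a + a) = 3 - 1/(18*a))
H(66)/(-3862) + Q(31)/q(-9, -12 - 1*23) = -60/(-3862) + (3 - 1/18/31)/(-4 + (-12 - 1*23)) = -60*(-1/3862) + (3 - 1/18*1/31)/(-4 + (-12 - 23)) = 30/1931 + (3 - 1/558)/(-4 - 35) = 30/1931 + (1673/558)/(-39) = 30/1931 + (1673/558)*(-1/39) = 30/1931 - 1673/21762 = -2577703/42022422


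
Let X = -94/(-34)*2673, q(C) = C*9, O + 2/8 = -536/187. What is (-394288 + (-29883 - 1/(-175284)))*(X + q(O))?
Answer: -5054711234440555/1618672 ≈ -3.1228e+9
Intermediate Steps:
O = -2331/748 (O = -1/4 - 536/187 = -2331/748 ≈ -3.1163)
q(C) = 9*C
X = 125631/17 (X = -94*(-1/34)*2673 = (47/17)*2673 = 125631/17 ≈ 7390.1)
(-394288 + (-29883 - 1/(-175284)))*(X + q(O)) = (-394288 + (-29883 - 1/(-175284)))*(125631/17 + 9*(-2331/748)) = (-394288 + (-29883 - 1*(-1/175284)))*(125631/17 - 20979/748) = (-394288 + (-29883 + 1/175284))*(5506785/748) = (-394288 - 5238011771/175284)*(5506785/748) = -74350389563/175284*5506785/748 = -5054711234440555/1618672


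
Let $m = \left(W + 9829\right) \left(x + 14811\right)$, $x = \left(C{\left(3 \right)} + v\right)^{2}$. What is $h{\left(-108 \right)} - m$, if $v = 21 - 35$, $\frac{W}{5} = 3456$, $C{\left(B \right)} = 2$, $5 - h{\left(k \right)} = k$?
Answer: $-405414982$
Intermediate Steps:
$h{\left(k \right)} = 5 - k$
$W = 17280$ ($W = 5 \cdot 3456 = 17280$)
$v = -14$
$x = 144$ ($x = \left(2 - 14\right)^{2} = \left(-12\right)^{2} = 144$)
$m = 405415095$ ($m = \left(17280 + 9829\right) \left(144 + 14811\right) = 27109 \cdot 14955 = 405415095$)
$h{\left(-108 \right)} - m = \left(5 - -108\right) - 405415095 = \left(5 + 108\right) - 405415095 = 113 - 405415095 = -405414982$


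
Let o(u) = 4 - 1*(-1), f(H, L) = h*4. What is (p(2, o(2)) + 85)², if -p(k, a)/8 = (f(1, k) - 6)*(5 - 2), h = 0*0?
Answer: 52441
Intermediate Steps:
h = 0
f(H, L) = 0 (f(H, L) = 0*4 = 0)
o(u) = 5 (o(u) = 4 + 1 = 5)
p(k, a) = 144 (p(k, a) = -8*(0 - 6)*(5 - 2) = -(-48)*3 = -8*(-18) = 144)
(p(2, o(2)) + 85)² = (144 + 85)² = 229² = 52441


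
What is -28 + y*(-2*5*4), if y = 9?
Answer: -388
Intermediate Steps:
-28 + y*(-2*5*4) = -28 + 9*(-2*5*4) = -28 + 9*(-10*4) = -28 + 9*(-40) = -28 - 360 = -388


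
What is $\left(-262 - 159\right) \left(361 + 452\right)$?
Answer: $-342273$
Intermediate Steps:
$\left(-262 - 159\right) \left(361 + 452\right) = \left(-421\right) 813 = -342273$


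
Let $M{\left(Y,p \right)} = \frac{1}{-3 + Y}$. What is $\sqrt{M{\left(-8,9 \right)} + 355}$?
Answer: $\frac{8 \sqrt{671}}{11} \approx 18.839$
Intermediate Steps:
$\sqrt{M{\left(-8,9 \right)} + 355} = \sqrt{\frac{1}{-3 - 8} + 355} = \sqrt{\frac{1}{-11} + 355} = \sqrt{- \frac{1}{11} + 355} = \sqrt{\frac{3904}{11}} = \frac{8 \sqrt{671}}{11}$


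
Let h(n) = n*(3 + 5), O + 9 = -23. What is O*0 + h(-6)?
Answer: -48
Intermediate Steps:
O = -32 (O = -9 - 23 = -32)
h(n) = 8*n (h(n) = n*8 = 8*n)
O*0 + h(-6) = -32*0 + 8*(-6) = 0 - 48 = -48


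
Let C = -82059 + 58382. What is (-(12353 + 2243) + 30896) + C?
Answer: -7377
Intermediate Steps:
C = -23677
(-(12353 + 2243) + 30896) + C = (-(12353 + 2243) + 30896) - 23677 = (-1*14596 + 30896) - 23677 = (-14596 + 30896) - 23677 = 16300 - 23677 = -7377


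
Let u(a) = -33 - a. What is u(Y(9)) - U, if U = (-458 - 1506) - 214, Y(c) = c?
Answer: 2136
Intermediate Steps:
U = -2178 (U = -1964 - 214 = -2178)
u(Y(9)) - U = (-33 - 1*9) - 1*(-2178) = (-33 - 9) + 2178 = -42 + 2178 = 2136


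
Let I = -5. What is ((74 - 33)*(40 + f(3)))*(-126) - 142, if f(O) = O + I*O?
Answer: -144790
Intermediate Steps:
f(O) = -4*O (f(O) = O - 5*O = -4*O)
((74 - 33)*(40 + f(3)))*(-126) - 142 = ((74 - 33)*(40 - 4*3))*(-126) - 142 = (41*(40 - 12))*(-126) - 142 = (41*28)*(-126) - 142 = 1148*(-126) - 142 = -144648 - 142 = -144790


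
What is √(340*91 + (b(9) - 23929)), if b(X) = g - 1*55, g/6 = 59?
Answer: √7310 ≈ 85.499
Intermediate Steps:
g = 354 (g = 6*59 = 354)
b(X) = 299 (b(X) = 354 - 1*55 = 354 - 55 = 299)
√(340*91 + (b(9) - 23929)) = √(340*91 + (299 - 23929)) = √(30940 - 23630) = √7310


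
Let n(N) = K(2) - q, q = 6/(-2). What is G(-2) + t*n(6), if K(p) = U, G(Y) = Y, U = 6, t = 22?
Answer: 196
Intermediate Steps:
K(p) = 6
q = -3 (q = 6*(-1/2) = -3)
n(N) = 9 (n(N) = 6 - 1*(-3) = 6 + 3 = 9)
G(-2) + t*n(6) = -2 + 22*9 = -2 + 198 = 196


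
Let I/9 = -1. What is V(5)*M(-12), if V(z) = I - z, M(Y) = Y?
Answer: 168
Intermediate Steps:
I = -9 (I = 9*(-1) = -9)
V(z) = -9 - z
V(5)*M(-12) = (-9 - 1*5)*(-12) = (-9 - 5)*(-12) = -14*(-12) = 168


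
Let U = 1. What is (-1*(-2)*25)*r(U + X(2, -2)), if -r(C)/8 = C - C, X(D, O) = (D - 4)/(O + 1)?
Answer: 0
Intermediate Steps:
X(D, O) = (-4 + D)/(1 + O)
r(C) = 0 (r(C) = -8*(C - C) = -8*0 = 0)
(-1*(-2)*25)*r(U + X(2, -2)) = (-1*(-2)*25)*0 = (2*25)*0 = 50*0 = 0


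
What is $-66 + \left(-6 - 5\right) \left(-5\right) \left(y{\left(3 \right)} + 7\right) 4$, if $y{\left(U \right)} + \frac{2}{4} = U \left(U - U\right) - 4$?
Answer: $484$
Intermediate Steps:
$y{\left(U \right)} = - \frac{9}{2}$ ($y{\left(U \right)} = - \frac{1}{2} + \left(U \left(U - U\right) - 4\right) = - \frac{1}{2} + \left(U 0 - 4\right) = - \frac{1}{2} + \left(0 - 4\right) = - \frac{1}{2} - 4 = - \frac{9}{2}$)
$-66 + \left(-6 - 5\right) \left(-5\right) \left(y{\left(3 \right)} + 7\right) 4 = -66 + \left(-6 - 5\right) \left(-5\right) \left(- \frac{9}{2} + 7\right) 4 = -66 + \left(-11\right) \left(-5\right) \frac{5}{2} \cdot 4 = -66 + 55 \cdot 10 = -66 + 550 = 484$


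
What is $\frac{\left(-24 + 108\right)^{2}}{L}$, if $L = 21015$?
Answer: $\frac{784}{2335} \approx 0.33576$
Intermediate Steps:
$\frac{\left(-24 + 108\right)^{2}}{L} = \frac{\left(-24 + 108\right)^{2}}{21015} = 84^{2} \cdot \frac{1}{21015} = 7056 \cdot \frac{1}{21015} = \frac{784}{2335}$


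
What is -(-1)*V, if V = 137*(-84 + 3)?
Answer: -11097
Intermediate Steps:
V = -11097 (V = 137*(-81) = -11097)
-(-1)*V = -(-1)*(-11097) = -1*11097 = -11097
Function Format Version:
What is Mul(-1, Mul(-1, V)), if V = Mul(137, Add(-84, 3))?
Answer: -11097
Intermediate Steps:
V = -11097 (V = Mul(137, -81) = -11097)
Mul(-1, Mul(-1, V)) = Mul(-1, Mul(-1, -11097)) = Mul(-1, 11097) = -11097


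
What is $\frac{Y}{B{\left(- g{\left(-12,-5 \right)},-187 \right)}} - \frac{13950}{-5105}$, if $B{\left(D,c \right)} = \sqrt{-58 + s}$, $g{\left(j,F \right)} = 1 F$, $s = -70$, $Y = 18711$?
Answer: $\frac{2790}{1021} - \frac{18711 i \sqrt{2}}{16} \approx 2.7326 - 1653.8 i$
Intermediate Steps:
$g{\left(j,F \right)} = F$
$B{\left(D,c \right)} = 8 i \sqrt{2}$ ($B{\left(D,c \right)} = \sqrt{-58 - 70} = \sqrt{-128} = 8 i \sqrt{2}$)
$\frac{Y}{B{\left(- g{\left(-12,-5 \right)},-187 \right)}} - \frac{13950}{-5105} = \frac{18711}{8 i \sqrt{2}} - \frac{13950}{-5105} = 18711 \left(- \frac{i \sqrt{2}}{16}\right) - - \frac{2790}{1021} = - \frac{18711 i \sqrt{2}}{16} + \frac{2790}{1021} = \frac{2790}{1021} - \frac{18711 i \sqrt{2}}{16}$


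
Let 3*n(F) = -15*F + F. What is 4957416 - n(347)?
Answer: 14877106/3 ≈ 4.9590e+6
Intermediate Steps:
n(F) = -14*F/3 (n(F) = (-15*F + F)/3 = (-14*F)/3 = -14*F/3)
4957416 - n(347) = 4957416 - (-14)*347/3 = 4957416 - 1*(-4858/3) = 4957416 + 4858/3 = 14877106/3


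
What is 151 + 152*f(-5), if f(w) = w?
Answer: -609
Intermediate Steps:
151 + 152*f(-5) = 151 + 152*(-5) = 151 - 760 = -609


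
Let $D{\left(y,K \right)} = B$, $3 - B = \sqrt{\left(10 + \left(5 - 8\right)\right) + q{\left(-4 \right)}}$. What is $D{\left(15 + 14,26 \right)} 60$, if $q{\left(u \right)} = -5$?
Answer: $180 - 60 \sqrt{2} \approx 95.147$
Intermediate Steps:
$B = 3 - \sqrt{2}$ ($B = 3 - \sqrt{\left(10 + \left(5 - 8\right)\right) - 5} = 3 - \sqrt{\left(10 - 3\right) - 5} = 3 - \sqrt{7 - 5} = 3 - \sqrt{2} \approx 1.5858$)
$D{\left(y,K \right)} = 3 - \sqrt{2}$
$D{\left(15 + 14,26 \right)} 60 = \left(3 - \sqrt{2}\right) 60 = 180 - 60 \sqrt{2}$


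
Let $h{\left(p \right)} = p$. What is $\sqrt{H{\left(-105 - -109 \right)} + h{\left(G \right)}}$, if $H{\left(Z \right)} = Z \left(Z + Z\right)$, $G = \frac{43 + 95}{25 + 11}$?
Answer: $\frac{\sqrt{1290}}{6} \approx 5.9861$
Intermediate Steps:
$G = \frac{23}{6}$ ($G = \frac{138}{36} = 138 \cdot \frac{1}{36} = \frac{23}{6} \approx 3.8333$)
$H{\left(Z \right)} = 2 Z^{2}$ ($H{\left(Z \right)} = Z 2 Z = 2 Z^{2}$)
$\sqrt{H{\left(-105 - -109 \right)} + h{\left(G \right)}} = \sqrt{2 \left(-105 - -109\right)^{2} + \frac{23}{6}} = \sqrt{2 \left(-105 + 109\right)^{2} + \frac{23}{6}} = \sqrt{2 \cdot 4^{2} + \frac{23}{6}} = \sqrt{2 \cdot 16 + \frac{23}{6}} = \sqrt{32 + \frac{23}{6}} = \sqrt{\frac{215}{6}} = \frac{\sqrt{1290}}{6}$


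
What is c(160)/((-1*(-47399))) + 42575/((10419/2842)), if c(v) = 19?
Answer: 5735191509811/493850181 ≈ 11613.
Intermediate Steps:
c(160)/((-1*(-47399))) + 42575/((10419/2842)) = 19/((-1*(-47399))) + 42575/((10419/2842)) = 19/47399 + 42575/((10419*(1/2842))) = 19*(1/47399) + 42575/(10419/2842) = 19/47399 + 42575*(2842/10419) = 19/47399 + 120998150/10419 = 5735191509811/493850181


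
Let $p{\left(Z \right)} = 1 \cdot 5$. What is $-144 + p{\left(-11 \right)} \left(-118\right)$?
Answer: $-734$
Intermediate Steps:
$p{\left(Z \right)} = 5$
$-144 + p{\left(-11 \right)} \left(-118\right) = -144 + 5 \left(-118\right) = -144 - 590 = -734$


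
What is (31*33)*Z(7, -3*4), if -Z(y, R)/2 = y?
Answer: -14322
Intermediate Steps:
Z(y, R) = -2*y
(31*33)*Z(7, -3*4) = (31*33)*(-2*7) = 1023*(-14) = -14322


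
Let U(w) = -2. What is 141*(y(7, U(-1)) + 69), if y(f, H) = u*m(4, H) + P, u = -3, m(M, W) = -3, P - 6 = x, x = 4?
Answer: 12408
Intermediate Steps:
P = 10 (P = 6 + 4 = 10)
y(f, H) = 19 (y(f, H) = -3*(-3) + 10 = 9 + 10 = 19)
141*(y(7, U(-1)) + 69) = 141*(19 + 69) = 141*88 = 12408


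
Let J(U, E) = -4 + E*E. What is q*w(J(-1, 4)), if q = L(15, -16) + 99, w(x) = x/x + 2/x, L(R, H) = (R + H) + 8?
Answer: 371/3 ≈ 123.67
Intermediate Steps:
J(U, E) = -4 + E**2
L(R, H) = 8 + H + R (L(R, H) = (H + R) + 8 = 8 + H + R)
w(x) = 1 + 2/x
q = 106 (q = (8 - 16 + 15) + 99 = 7 + 99 = 106)
q*w(J(-1, 4)) = 106*((2 + (-4 + 4**2))/(-4 + 4**2)) = 106*((2 + (-4 + 16))/(-4 + 16)) = 106*((2 + 12)/12) = 106*((1/12)*14) = 106*(7/6) = 371/3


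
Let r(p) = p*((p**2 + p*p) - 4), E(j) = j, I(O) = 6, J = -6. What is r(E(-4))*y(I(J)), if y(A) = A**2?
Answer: -4032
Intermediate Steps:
r(p) = p*(-4 + 2*p**2) (r(p) = p*((p**2 + p**2) - 4) = p*(2*p**2 - 4) = p*(-4 + 2*p**2))
r(E(-4))*y(I(J)) = (2*(-4)*(-2 + (-4)**2))*6**2 = (2*(-4)*(-2 + 16))*36 = (2*(-4)*14)*36 = -112*36 = -4032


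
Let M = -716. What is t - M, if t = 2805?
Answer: 3521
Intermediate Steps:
t - M = 2805 - 1*(-716) = 2805 + 716 = 3521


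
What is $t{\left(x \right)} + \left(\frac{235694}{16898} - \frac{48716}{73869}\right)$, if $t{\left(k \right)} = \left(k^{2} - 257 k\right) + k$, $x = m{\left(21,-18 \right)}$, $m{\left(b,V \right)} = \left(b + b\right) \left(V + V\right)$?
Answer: $\frac{1668413674194655}{624119181} \approx 2.6732 \cdot 10^{6}$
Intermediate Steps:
$m{\left(b,V \right)} = 4 V b$ ($m{\left(b,V \right)} = 2 b 2 V = 4 V b$)
$x = -1512$ ($x = 4 \left(-18\right) 21 = -1512$)
$t{\left(k \right)} = k^{2} - 256 k$
$t{\left(x \right)} + \left(\frac{235694}{16898} - \frac{48716}{73869}\right) = - 1512 \left(-256 - 1512\right) + \left(\frac{235694}{16898} - \frac{48716}{73869}\right) = \left(-1512\right) \left(-1768\right) + \left(235694 \cdot \frac{1}{16898} - \frac{48716}{73869}\right) = 2673216 + \left(\frac{117847}{8449} - \frac{48716}{73869}\right) = 2673216 + \frac{8293638559}{624119181} = \frac{1668413674194655}{624119181}$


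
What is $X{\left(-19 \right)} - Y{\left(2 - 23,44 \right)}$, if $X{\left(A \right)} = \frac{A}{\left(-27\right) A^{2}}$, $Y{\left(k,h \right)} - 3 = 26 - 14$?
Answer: $- \frac{7694}{513} \approx -14.998$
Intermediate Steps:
$Y{\left(k,h \right)} = 15$ ($Y{\left(k,h \right)} = 3 + \left(26 - 14\right) = 3 + 12 = 15$)
$X{\left(A \right)} = - \frac{1}{27 A}$ ($X{\left(A \right)} = A \left(- \frac{1}{27 A^{2}}\right) = - \frac{1}{27 A}$)
$X{\left(-19 \right)} - Y{\left(2 - 23,44 \right)} = - \frac{1}{27 \left(-19\right)} - 15 = \left(- \frac{1}{27}\right) \left(- \frac{1}{19}\right) - 15 = \frac{1}{513} - 15 = - \frac{7694}{513}$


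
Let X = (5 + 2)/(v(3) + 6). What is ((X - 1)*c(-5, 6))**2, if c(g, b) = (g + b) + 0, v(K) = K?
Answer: 4/81 ≈ 0.049383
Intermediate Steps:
c(g, b) = b + g (c(g, b) = (b + g) + 0 = b + g)
X = 7/9 (X = (5 + 2)/(3 + 6) = 7/9 ≈ 0.77778)
((X - 1)*c(-5, 6))**2 = ((7/9 - 1)*(6 - 5))**2 = (-2/9*1)**2 = (-2/9)**2 = 4/81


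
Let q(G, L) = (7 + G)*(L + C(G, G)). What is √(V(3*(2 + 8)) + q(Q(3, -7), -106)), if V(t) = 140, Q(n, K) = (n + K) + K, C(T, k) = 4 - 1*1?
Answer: 2*√138 ≈ 23.495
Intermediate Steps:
C(T, k) = 3 (C(T, k) = 4 - 1 = 3)
Q(n, K) = n + 2*K (Q(n, K) = (K + n) + K = n + 2*K)
q(G, L) = (3 + L)*(7 + G) (q(G, L) = (7 + G)*(L + 3) = (7 + G)*(3 + L) = (3 + L)*(7 + G))
√(V(3*(2 + 8)) + q(Q(3, -7), -106)) = √(140 + (21 + 3*(3 + 2*(-7)) + 7*(-106) + (3 + 2*(-7))*(-106))) = √(140 + (21 + 3*(3 - 14) - 742 + (3 - 14)*(-106))) = √(140 + (21 + 3*(-11) - 742 - 11*(-106))) = √(140 + (21 - 33 - 742 + 1166)) = √(140 + 412) = √552 = 2*√138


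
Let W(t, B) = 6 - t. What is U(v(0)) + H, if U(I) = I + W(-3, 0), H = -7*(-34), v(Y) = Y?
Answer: 247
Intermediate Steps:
H = 238
U(I) = 9 + I (U(I) = I + (6 - 1*(-3)) = I + (6 + 3) = I + 9 = 9 + I)
U(v(0)) + H = (9 + 0) + 238 = 9 + 238 = 247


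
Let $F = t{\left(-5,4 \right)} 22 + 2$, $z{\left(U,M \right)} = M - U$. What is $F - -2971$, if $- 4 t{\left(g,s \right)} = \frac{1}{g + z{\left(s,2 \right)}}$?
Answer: $\frac{41633}{14} \approx 2973.8$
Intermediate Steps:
$t{\left(g,s \right)} = - \frac{1}{4 \left(2 + g - s\right)}$ ($t{\left(g,s \right)} = - \frac{1}{4 \left(g - \left(-2 + s\right)\right)} = - \frac{1}{4 \left(2 + g - s\right)}$)
$F = \frac{39}{14}$ ($F = \frac{1}{4 \left(-2 + 4 - -5\right)} 22 + 2 = \frac{1}{4 \left(-2 + 4 + 5\right)} 22 + 2 = \frac{1}{4 \cdot 7} \cdot 22 + 2 = \frac{1}{4} \cdot \frac{1}{7} \cdot 22 + 2 = \frac{1}{28} \cdot 22 + 2 = \frac{11}{14} + 2 = \frac{39}{14} \approx 2.7857$)
$F - -2971 = \frac{39}{14} - -2971 = \frac{39}{14} + 2971 = \frac{41633}{14}$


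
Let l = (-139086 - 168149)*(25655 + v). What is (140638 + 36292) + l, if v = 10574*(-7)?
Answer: 14858983235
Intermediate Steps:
v = -74018
l = 14858806305 (l = (-139086 - 168149)*(25655 - 74018) = -307235*(-48363) = 14858806305)
(140638 + 36292) + l = (140638 + 36292) + 14858806305 = 176930 + 14858806305 = 14858983235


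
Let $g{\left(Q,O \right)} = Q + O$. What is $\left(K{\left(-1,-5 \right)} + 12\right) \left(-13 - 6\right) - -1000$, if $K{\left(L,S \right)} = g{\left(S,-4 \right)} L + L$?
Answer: $620$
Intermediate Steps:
$g{\left(Q,O \right)} = O + Q$
$K{\left(L,S \right)} = L + L \left(-4 + S\right)$ ($K{\left(L,S \right)} = \left(-4 + S\right) L + L = L \left(-4 + S\right) + L = L + L \left(-4 + S\right)$)
$\left(K{\left(-1,-5 \right)} + 12\right) \left(-13 - 6\right) - -1000 = \left(- (-3 - 5) + 12\right) \left(-13 - 6\right) - -1000 = \left(\left(-1\right) \left(-8\right) + 12\right) \left(-19\right) + 1000 = \left(8 + 12\right) \left(-19\right) + 1000 = 20 \left(-19\right) + 1000 = -380 + 1000 = 620$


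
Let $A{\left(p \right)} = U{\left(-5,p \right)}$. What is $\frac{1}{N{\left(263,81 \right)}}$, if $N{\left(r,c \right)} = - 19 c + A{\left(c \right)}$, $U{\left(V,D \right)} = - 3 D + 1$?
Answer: $- \frac{1}{1781} \approx -0.00056148$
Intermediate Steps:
$U{\left(V,D \right)} = 1 - 3 D$
$A{\left(p \right)} = 1 - 3 p$
$N{\left(r,c \right)} = 1 - 22 c$ ($N{\left(r,c \right)} = - 19 c - \left(-1 + 3 c\right) = 1 - 22 c$)
$\frac{1}{N{\left(263,81 \right)}} = \frac{1}{1 - 1782} = \frac{1}{-1781} = - \frac{1}{1781}$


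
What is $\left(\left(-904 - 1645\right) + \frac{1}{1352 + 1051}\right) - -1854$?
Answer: $- \frac{1670084}{2403} \approx -695.0$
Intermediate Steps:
$\left(\left(-904 - 1645\right) + \frac{1}{1352 + 1051}\right) - -1854 = \left(-2549 + \frac{1}{2403}\right) + 1854 = - \frac{6125246}{2403} + 1854 = - \frac{1670084}{2403}$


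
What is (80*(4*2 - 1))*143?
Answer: 80080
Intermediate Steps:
(80*(4*2 - 1))*143 = (80*(8 - 1))*143 = (80*7)*143 = 560*143 = 80080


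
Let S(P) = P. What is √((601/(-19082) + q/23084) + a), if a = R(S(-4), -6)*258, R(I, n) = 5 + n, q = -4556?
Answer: I*√3723563091204390/3797318 ≈ 16.069*I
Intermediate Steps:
a = -258 (a = (5 - 6)*258 = -1*258 = -258)
√((601/(-19082) + q/23084) + a) = √((601/(-19082) - 4556/23084) - 258) = √((601*(-1/19082) - 4556*1/23084) - 258) = √((-601/19082 - 1139/5771) - 258) = √(-869061/3797318 - 258) = √(-980577105/3797318) = I*√3723563091204390/3797318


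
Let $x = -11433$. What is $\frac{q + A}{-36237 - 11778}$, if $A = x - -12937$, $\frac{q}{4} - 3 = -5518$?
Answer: $\frac{2284}{5335} \approx 0.42812$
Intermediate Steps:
$q = -22060$ ($q = 12 + 4 \left(-5518\right) = 12 - 22072 = -22060$)
$A = 1504$ ($A = -11433 - -12937 = -11433 + 12937 = 1504$)
$\frac{q + A}{-36237 - 11778} = \frac{-22060 + 1504}{-36237 - 11778} = - \frac{20556}{-48015} = \left(-20556\right) \left(- \frac{1}{48015}\right) = \frac{2284}{5335}$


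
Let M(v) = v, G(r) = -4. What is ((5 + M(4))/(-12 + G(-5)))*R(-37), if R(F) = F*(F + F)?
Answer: -12321/8 ≈ -1540.1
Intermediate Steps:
R(F) = 2*F² (R(F) = F*(2*F) = 2*F²)
((5 + M(4))/(-12 + G(-5)))*R(-37) = ((5 + 4)/(-12 - 4))*(2*(-37)²) = (9/(-16))*(2*1369) = (9*(-1/16))*2738 = -9/16*2738 = -12321/8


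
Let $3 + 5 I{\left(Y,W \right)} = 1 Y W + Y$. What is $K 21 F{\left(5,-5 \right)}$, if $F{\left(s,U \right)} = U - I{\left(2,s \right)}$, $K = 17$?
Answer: $- \frac{12138}{5} \approx -2427.6$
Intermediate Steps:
$I{\left(Y,W \right)} = - \frac{3}{5} + \frac{Y}{5} + \frac{W Y}{5}$ ($I{\left(Y,W \right)} = - \frac{3}{5} + \frac{1 Y W + Y}{5} = - \frac{3}{5} + \frac{Y W + Y}{5} = - \frac{3}{5} + \frac{W Y + Y}{5} = - \frac{3}{5} + \frac{Y + W Y}{5} = - \frac{3}{5} + \left(\frac{Y}{5} + \frac{W Y}{5}\right) = - \frac{3}{5} + \frac{Y}{5} + \frac{W Y}{5}$)
$F{\left(s,U \right)} = \frac{1}{5} + U - \frac{2 s}{5}$ ($F{\left(s,U \right)} = U - \left(- \frac{3}{5} + \frac{1}{5} \cdot 2 + \frac{1}{5} s 2\right) = U - \left(- \frac{3}{5} + \frac{2}{5} + \frac{2 s}{5}\right) = U - \left(- \frac{1}{5} + \frac{2 s}{5}\right) = \frac{1}{5} + U - \frac{2 s}{5}$)
$K 21 F{\left(5,-5 \right)} = 17 \cdot 21 \left(\frac{1}{5} - 5 - 2\right) = 357 \left(\frac{1}{5} - 5 - 2\right) = 357 \left(- \frac{34}{5}\right) = - \frac{12138}{5}$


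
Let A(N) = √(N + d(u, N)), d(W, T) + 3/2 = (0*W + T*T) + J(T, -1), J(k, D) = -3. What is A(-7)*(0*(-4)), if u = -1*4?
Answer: 0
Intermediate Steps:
u = -4
d(W, T) = -9/2 + T² (d(W, T) = -3/2 + ((0*W + T*T) - 3) = -3/2 + ((0 + T²) - 3) = -3/2 + (T² - 3) = -3/2 + (-3 + T²) = -9/2 + T²)
A(N) = √(-9/2 + N + N²) (A(N) = √(N + (-9/2 + N²)) = √(-9/2 + N + N²))
A(-7)*(0*(-4)) = (√(-18 + 4*(-7) + 4*(-7)²)/2)*(0*(-4)) = (√(-18 - 28 + 4*49)/2)*0 = (√(-18 - 28 + 196)/2)*0 = (√150/2)*0 = ((5*√6)/2)*0 = (5*√6/2)*0 = 0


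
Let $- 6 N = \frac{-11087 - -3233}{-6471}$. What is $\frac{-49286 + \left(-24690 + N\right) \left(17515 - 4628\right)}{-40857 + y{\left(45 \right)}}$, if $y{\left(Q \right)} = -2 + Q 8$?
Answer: $\frac{2059278772919}{262069029} \approx 7857.8$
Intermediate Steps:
$N = - \frac{1309}{6471}$ ($N = - \frac{\left(-11087 - -3233\right) \frac{1}{-6471}}{6} = - \frac{\left(-11087 + 3233\right) \left(- \frac{1}{6471}\right)}{6} = - \frac{\left(-7854\right) \left(- \frac{1}{6471}\right)}{6} = \left(- \frac{1}{6}\right) \frac{2618}{2157} = - \frac{1309}{6471} \approx -0.20229$)
$y{\left(Q \right)} = -2 + 8 Q$
$\frac{-49286 + \left(-24690 + N\right) \left(17515 - 4628\right)}{-40857 + y{\left(45 \right)}} = \frac{-49286 + \left(-24690 - \frac{1309}{6471}\right) \left(17515 - 4628\right)}{-40857 + \left(-2 + 8 \cdot 45\right)} = \frac{-49286 - \frac{2058959843213}{6471}}{-40857 + \left(-2 + 360\right)} = \frac{-49286 - \frac{2058959843213}{6471}}{-40857 + 358} = - \frac{2059278772919}{6471 \left(-40499\right)} = \left(- \frac{2059278772919}{6471}\right) \left(- \frac{1}{40499}\right) = \frac{2059278772919}{262069029}$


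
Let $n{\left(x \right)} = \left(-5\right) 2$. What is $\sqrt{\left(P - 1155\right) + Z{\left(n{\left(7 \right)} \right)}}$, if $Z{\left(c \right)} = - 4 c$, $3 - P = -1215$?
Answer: $\sqrt{103} \approx 10.149$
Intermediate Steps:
$n{\left(x \right)} = -10$
$P = 1218$ ($P = 3 - -1215 = 3 + 1215 = 1218$)
$\sqrt{\left(P - 1155\right) + Z{\left(n{\left(7 \right)} \right)}} = \sqrt{\left(1218 - 1155\right) - -40} = \sqrt{\left(1218 - 1155\right) + 40} = \sqrt{63 + 40} = \sqrt{103}$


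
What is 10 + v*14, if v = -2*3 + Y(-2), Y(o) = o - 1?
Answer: -116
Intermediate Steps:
Y(o) = -1 + o
v = -9 (v = -2*3 + (-1 - 2) = -6 - 3 = -9)
10 + v*14 = 10 - 9*14 = 10 - 126 = -116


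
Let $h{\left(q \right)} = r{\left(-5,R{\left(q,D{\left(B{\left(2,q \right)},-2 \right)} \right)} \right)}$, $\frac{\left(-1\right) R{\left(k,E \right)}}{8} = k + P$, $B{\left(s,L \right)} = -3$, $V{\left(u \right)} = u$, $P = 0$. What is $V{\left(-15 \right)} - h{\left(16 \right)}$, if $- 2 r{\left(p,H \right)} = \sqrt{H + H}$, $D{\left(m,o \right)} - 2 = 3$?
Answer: $-15 + 8 i \approx -15.0 + 8.0 i$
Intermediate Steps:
$D{\left(m,o \right)} = 5$ ($D{\left(m,o \right)} = 2 + 3 = 5$)
$R{\left(k,E \right)} = - 8 k$ ($R{\left(k,E \right)} = - 8 \left(k + 0\right) = - 8 k$)
$r{\left(p,H \right)} = - \frac{\sqrt{2} \sqrt{H}}{2}$ ($r{\left(p,H \right)} = - \frac{\sqrt{H + H}}{2} = - \frac{\sqrt{2 H}}{2} = - \frac{\sqrt{2} \sqrt{H}}{2}$)
$h{\left(q \right)} = - 2 \sqrt{- q}$ ($h{\left(q \right)} = - \frac{\sqrt{2} \sqrt{- 8 q}}{2} = - \frac{\sqrt{2} \cdot 2 \sqrt{2} \sqrt{- q}}{2} = - 2 \sqrt{- q}$)
$V{\left(-15 \right)} - h{\left(16 \right)} = -15 - - 2 \sqrt{\left(-1\right) 16} = -15 - - 2 \sqrt{-16} = -15 - - 2 \cdot 4 i = -15 - - 8 i = -15 + 8 i$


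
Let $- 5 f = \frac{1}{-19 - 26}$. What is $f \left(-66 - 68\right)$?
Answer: $- \frac{134}{225} \approx -0.59556$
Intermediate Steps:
$f = \frac{1}{225}$ ($f = - \frac{1}{5 \left(-19 - 26\right)} = - \frac{1}{5 \left(-45\right)} = \left(- \frac{1}{5}\right) \left(- \frac{1}{45}\right) = \frac{1}{225} \approx 0.0044444$)
$f \left(-66 - 68\right) = \frac{-66 - 68}{225} = \frac{1}{225} \left(-134\right) = - \frac{134}{225}$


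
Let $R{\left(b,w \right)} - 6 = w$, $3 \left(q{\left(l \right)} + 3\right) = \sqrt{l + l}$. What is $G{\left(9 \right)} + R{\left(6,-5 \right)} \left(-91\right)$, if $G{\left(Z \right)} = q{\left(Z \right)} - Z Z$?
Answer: $-175 + \sqrt{2} \approx -173.59$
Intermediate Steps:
$q{\left(l \right)} = -3 + \frac{\sqrt{2} \sqrt{l}}{3}$ ($q{\left(l \right)} = -3 + \frac{\sqrt{l + l}}{3} = -3 + \frac{\sqrt{2 l}}{3} = -3 + \frac{\sqrt{2} \sqrt{l}}{3}$)
$R{\left(b,w \right)} = 6 + w$
$G{\left(Z \right)} = -3 - Z^{2} + \frac{\sqrt{2} \sqrt{Z}}{3}$ ($G{\left(Z \right)} = \left(-3 + \frac{\sqrt{2} \sqrt{Z}}{3}\right) - Z Z = \left(-3 + \frac{\sqrt{2} \sqrt{Z}}{3}\right) - Z^{2} = -3 - Z^{2} + \frac{\sqrt{2} \sqrt{Z}}{3}$)
$G{\left(9 \right)} + R{\left(6,-5 \right)} \left(-91\right) = \left(-3 - 9^{2} + \frac{\sqrt{2} \sqrt{9}}{3}\right) + \left(6 - 5\right) \left(-91\right) = \left(-3 - 81 + \frac{1}{3} \sqrt{2} \cdot 3\right) + 1 \left(-91\right) = \left(-3 - 81 + \sqrt{2}\right) - 91 = \left(-84 + \sqrt{2}\right) - 91 = -175 + \sqrt{2}$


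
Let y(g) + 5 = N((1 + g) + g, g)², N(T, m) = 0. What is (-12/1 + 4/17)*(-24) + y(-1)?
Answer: 4715/17 ≈ 277.35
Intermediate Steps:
y(g) = -5 (y(g) = -5 + 0² = -5 + 0 = -5)
(-12/1 + 4/17)*(-24) + y(-1) = (-12/1 + 4/17)*(-24) - 5 = (-12*1 + 4*(1/17))*(-24) - 5 = (-12 + 4/17)*(-24) - 5 = -200/17*(-24) - 5 = 4800/17 - 5 = 4715/17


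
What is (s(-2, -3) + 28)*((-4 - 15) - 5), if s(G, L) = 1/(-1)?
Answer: -648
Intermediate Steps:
s(G, L) = -1
(s(-2, -3) + 28)*((-4 - 15) - 5) = (-1 + 28)*((-4 - 15) - 5) = 27*(-19 - 5) = 27*(-24) = -648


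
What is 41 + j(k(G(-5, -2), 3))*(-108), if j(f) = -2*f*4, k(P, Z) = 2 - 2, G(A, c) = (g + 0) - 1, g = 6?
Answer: 41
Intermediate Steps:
G(A, c) = 5 (G(A, c) = (6 + 0) - 1 = 6 - 1 = 5)
k(P, Z) = 0
j(f) = -8*f
41 + j(k(G(-5, -2), 3))*(-108) = 41 - 8*0*(-108) = 41 + 0*(-108) = 41 + 0 = 41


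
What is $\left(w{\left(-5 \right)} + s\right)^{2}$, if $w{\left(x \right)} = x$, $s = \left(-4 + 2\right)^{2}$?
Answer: $1$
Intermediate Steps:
$s = 4$ ($s = \left(-2\right)^{2} = 4$)
$\left(w{\left(-5 \right)} + s\right)^{2} = \left(-5 + 4\right)^{2} = \left(-1\right)^{2} = 1$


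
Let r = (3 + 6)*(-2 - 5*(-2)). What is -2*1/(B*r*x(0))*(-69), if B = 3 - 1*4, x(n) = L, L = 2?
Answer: -23/24 ≈ -0.95833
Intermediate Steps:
x(n) = 2
B = -1 (B = 3 - 4 = -1)
r = 72 (r = 9*(-2 + 10) = 9*8 = 72)
-2*1/(B*r*x(0))*(-69) = -2/((2*(-1))*72)*(-69) = -2/((-2*72))*(-69) = -2/(-144)*(-69) = -2*(-1/144)*(-69) = (1/72)*(-69) = -23/24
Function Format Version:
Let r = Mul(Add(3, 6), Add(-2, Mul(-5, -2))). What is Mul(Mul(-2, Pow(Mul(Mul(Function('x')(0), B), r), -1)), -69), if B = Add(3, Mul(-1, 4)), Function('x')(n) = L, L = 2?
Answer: Rational(-23, 24) ≈ -0.95833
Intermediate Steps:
Function('x')(n) = 2
B = -1 (B = Add(3, -4) = -1)
r = 72 (r = Mul(9, Add(-2, 10)) = Mul(9, 8) = 72)
Mul(Mul(-2, Pow(Mul(Mul(Function('x')(0), B), r), -1)), -69) = Mul(Mul(-2, Pow(Mul(Mul(2, -1), 72), -1)), -69) = Mul(Mul(-2, Pow(Mul(-2, 72), -1)), -69) = Mul(Mul(-2, Pow(-144, -1)), -69) = Mul(Mul(-2, Rational(-1, 144)), -69) = Mul(Rational(1, 72), -69) = Rational(-23, 24)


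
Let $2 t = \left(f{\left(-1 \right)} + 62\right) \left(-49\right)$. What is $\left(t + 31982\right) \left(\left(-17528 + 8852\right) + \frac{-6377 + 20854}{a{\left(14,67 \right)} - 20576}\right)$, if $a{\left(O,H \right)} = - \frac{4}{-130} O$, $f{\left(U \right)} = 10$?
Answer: $- \frac{175329784454353}{668706} \approx -2.6219 \cdot 10^{8}$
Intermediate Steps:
$a{\left(O,H \right)} = \frac{2 O}{65}$ ($a{\left(O,H \right)} = \left(-4\right) \left(- \frac{1}{130}\right) O = \frac{2 O}{65}$)
$t = -1764$ ($t = \frac{\left(10 + 62\right) \left(-49\right)}{2} = \frac{72 \left(-49\right)}{2} = \frac{1}{2} \left(-3528\right) = -1764$)
$\left(t + 31982\right) \left(\left(-17528 + 8852\right) + \frac{-6377 + 20854}{a{\left(14,67 \right)} - 20576}\right) = \left(-1764 + 31982\right) \left(\left(-17528 + 8852\right) + \frac{-6377 + 20854}{\frac{2}{65} \cdot 14 - 20576}\right) = 30218 \left(-8676 + \frac{14477}{\frac{28}{65} - 20576}\right) = 30218 \left(-8676 + \frac{14477}{- \frac{1337412}{65}}\right) = 30218 \left(-8676 + 14477 \left(- \frac{65}{1337412}\right)\right) = 30218 \left(-8676 - \frac{941005}{1337412}\right) = 30218 \left(- \frac{11604327517}{1337412}\right) = - \frac{175329784454353}{668706}$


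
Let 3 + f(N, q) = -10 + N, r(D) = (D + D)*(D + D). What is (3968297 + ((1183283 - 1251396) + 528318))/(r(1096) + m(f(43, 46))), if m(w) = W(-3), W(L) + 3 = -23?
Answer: 2214251/2402419 ≈ 0.92168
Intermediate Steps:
r(D) = 4*D² (r(D) = (2*D)*(2*D) = 4*D²)
W(L) = -26 (W(L) = -3 - 23 = -26)
f(N, q) = -13 + N (f(N, q) = -3 + (-10 + N) = -13 + N)
m(w) = -26
(3968297 + ((1183283 - 1251396) + 528318))/(r(1096) + m(f(43, 46))) = (3968297 + ((1183283 - 1251396) + 528318))/(4*1096² - 26) = (3968297 + (-68113 + 528318))/(4*1201216 - 26) = (3968297 + 460205)/(4804864 - 26) = 4428502/4804838 = 4428502*(1/4804838) = 2214251/2402419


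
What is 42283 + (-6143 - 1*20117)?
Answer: 16023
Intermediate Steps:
42283 + (-6143 - 1*20117) = 42283 + (-6143 - 20117) = 42283 - 26260 = 16023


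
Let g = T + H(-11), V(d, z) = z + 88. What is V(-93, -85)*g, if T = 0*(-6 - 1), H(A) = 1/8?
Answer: 3/8 ≈ 0.37500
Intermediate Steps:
H(A) = ⅛ (H(A) = 1*(⅛) = ⅛)
T = 0 (T = 0*(-7) = 0)
V(d, z) = 88 + z
g = ⅛ (g = 0 + ⅛ = ⅛ ≈ 0.12500)
V(-93, -85)*g = (88 - 85)*(⅛) = 3*(⅛) = 3/8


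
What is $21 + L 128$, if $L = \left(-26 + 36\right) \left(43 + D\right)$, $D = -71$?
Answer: $-35819$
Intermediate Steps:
$L = -280$ ($L = \left(-26 + 36\right) \left(43 - 71\right) = 10 \left(-28\right) = -280$)
$21 + L 128 = 21 - 35840 = -35819$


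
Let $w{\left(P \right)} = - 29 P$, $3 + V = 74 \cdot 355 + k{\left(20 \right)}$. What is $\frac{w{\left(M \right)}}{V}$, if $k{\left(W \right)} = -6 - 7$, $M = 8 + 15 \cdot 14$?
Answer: $- \frac{3161}{13127} \approx -0.2408$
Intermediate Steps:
$M = 218$ ($M = 8 + 210 = 218$)
$k{\left(W \right)} = -13$ ($k{\left(W \right)} = -6 - 7 = -13$)
$V = 26254$ ($V = -3 + \left(74 \cdot 355 - 13\right) = -3 + \left(26270 - 13\right) = -3 + 26257 = 26254$)
$\frac{w{\left(M \right)}}{V} = \frac{\left(-29\right) 218}{26254} = \left(-6322\right) \frac{1}{26254} = - \frac{3161}{13127}$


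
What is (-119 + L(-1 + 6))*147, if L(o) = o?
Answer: -16758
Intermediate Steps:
(-119 + L(-1 + 6))*147 = (-119 + (-1 + 6))*147 = (-119 + 5)*147 = -114*147 = -16758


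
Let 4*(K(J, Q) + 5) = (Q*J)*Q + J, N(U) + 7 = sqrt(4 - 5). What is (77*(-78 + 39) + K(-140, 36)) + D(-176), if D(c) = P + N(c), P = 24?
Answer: -48386 + I ≈ -48386.0 + 1.0*I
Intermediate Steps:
N(U) = -7 + I (N(U) = -7 + sqrt(4 - 5) = -7 + sqrt(-1) = -7 + I)
K(J, Q) = -5 + J/4 + J*Q**2/4 (K(J, Q) = -5 + ((Q*J)*Q + J)/4 = -5 + ((J*Q)*Q + J)/4 = -5 + (J*Q**2 + J)/4 = -5 + (J + J*Q**2)/4 = -5 + (J/4 + J*Q**2/4) = -5 + J/4 + J*Q**2/4)
D(c) = 17 + I (D(c) = 24 + (-7 + I) = 17 + I)
(77*(-78 + 39) + K(-140, 36)) + D(-176) = (77*(-78 + 39) + (-5 + (1/4)*(-140) + (1/4)*(-140)*36**2)) + (17 + I) = (77*(-39) + (-5 - 35 + (1/4)*(-140)*1296)) + (17 + I) = (-3003 + (-5 - 35 - 45360)) + (17 + I) = (-3003 - 45400) + (17 + I) = -48403 + (17 + I) = -48386 + I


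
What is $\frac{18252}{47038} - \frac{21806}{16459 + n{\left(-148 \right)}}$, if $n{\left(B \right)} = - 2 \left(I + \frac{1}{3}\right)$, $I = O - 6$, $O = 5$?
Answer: $- \frac{1087914936}{1161391739} \approx -0.93673$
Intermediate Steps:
$I = -1$ ($I = 5 - 6 = -1$)
$n{\left(B \right)} = \frac{4}{3}$ ($n{\left(B \right)} = - 2 \left(-1 + \frac{1}{3}\right) = \left(-2\right) \left(- \frac{2}{3}\right) = \frac{4}{3}$)
$\frac{18252}{47038} - \frac{21806}{16459 + n{\left(-148 \right)}} = \frac{18252}{47038} - \frac{21806}{16459 + \frac{4}{3}} = 18252 \cdot \frac{1}{47038} - \frac{21806}{\frac{49381}{3}} = \frac{9126}{23519} - \frac{65418}{49381} = - \frac{1087914936}{1161391739}$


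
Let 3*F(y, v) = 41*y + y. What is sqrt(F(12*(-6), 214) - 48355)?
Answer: I*sqrt(49363) ≈ 222.18*I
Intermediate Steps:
F(y, v) = 14*y (F(y, v) = (41*y + y)/3 = (42*y)/3 = 14*y)
sqrt(F(12*(-6), 214) - 48355) = sqrt(14*(12*(-6)) - 48355) = sqrt(14*(-72) - 48355) = sqrt(-1008 - 48355) = sqrt(-49363) = I*sqrt(49363)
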